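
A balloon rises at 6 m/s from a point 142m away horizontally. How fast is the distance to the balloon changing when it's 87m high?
522√27733/27733 ≈ 3.135 m/s

z² = 142² + y²
z = √(142² + 87²) = √27733
dz/dt = y/z · dy/dt = 87/√27733 · 6 = 522√27733/27733 ≈ 3.135 m/s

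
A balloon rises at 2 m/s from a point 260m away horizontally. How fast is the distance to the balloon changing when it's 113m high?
226√80369/80369 ≈ 0.7972 m/s

z² = 260² + y²
z = √(260² + 113²) = √80369
dz/dt = y/z · dy/dt = 113/√80369 · 2 = 226√80369/80369 ≈ 0.7972 m/s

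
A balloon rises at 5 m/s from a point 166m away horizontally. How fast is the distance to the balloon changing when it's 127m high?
127√43685/8737 ≈ 3.038 m/s

z² = 166² + y²
z = √(166² + 127²) = √43685
dz/dt = y/z · dy/dt = 127/√43685 · 5 = 127√43685/8737 ≈ 3.038 m/s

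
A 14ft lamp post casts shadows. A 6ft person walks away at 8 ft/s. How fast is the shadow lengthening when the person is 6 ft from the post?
6 ft/s

By similar triangles: 14/(x+s) = 6/s
Solving: s = 6x/8
ds/dt = 6/8 · dx/dt = 3/4 · 8 = 6 ft/s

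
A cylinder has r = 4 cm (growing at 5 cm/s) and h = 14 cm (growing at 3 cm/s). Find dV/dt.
608π cm³/s

V = πr²h
dV/dt = 2πrh·dr/dt + πr²·dh/dt
= 2π(4)(14)(5) + π(4)²(3)
= 608π cm³/s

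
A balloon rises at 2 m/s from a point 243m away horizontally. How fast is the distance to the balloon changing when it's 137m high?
137√77818/38909 ≈ 0.9822 m/s

z² = 243² + y²
z = √(243² + 137²) = √77818
dz/dt = y/z · dy/dt = 137/√77818 · 2 = 137√77818/38909 ≈ 0.9822 m/s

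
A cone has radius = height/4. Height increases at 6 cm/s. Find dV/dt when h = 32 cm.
384π cm³/s

V = (1/3)π(h/4)²h = πh³/48
dV/dt = πh²/16 · 6
At h = 32: dV/dt = 384π cm³/s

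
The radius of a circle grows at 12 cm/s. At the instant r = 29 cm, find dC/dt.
24π cm/s

C = 2πr
dC/dt = 2π · dr/dt = 2π · 12 = 24π cm/s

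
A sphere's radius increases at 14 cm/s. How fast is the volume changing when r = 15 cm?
12600π cm³/s

V = (4/3)πr³
dV/dt = dV/dr · dr/dt = 4πr² · 14
At r = 15: dV/dt = 12600π cm³/s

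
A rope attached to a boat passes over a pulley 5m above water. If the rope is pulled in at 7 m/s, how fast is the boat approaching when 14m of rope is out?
98√19/57 ≈ 7.494 m/s

rope² = x² + 5²
x = √(14² - 5²) = 3√19
dx/dt = (rope/x) · d(rope)/dt = (14/(3√19)) · (-7) = -98√19/57 m/s
The boat approaches at 98√19/57 ≈ 7.494 m/s.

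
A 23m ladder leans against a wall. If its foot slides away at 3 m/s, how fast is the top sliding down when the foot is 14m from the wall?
14√37/37 ≈ 2.302 m/s

x² + y² = 23²
2x·dx/dt + 2y·dy/dt = 0
dy/dt = -x/y · dx/dt = -14/(3√37) · 3 = -14√37/37 m/s
The top is descending at 14√37/37 ≈ 2.302 m/s.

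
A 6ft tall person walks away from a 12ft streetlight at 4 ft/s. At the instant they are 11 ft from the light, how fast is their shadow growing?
4 ft/s

By similar triangles: 12/(x+s) = 6/s
Solving: s = 6x/6
ds/dt = 6/6 · dx/dt = 1 · 4 = 4 ft/s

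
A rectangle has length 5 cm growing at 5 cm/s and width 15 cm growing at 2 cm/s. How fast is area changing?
85 cm²/s

A = lw
dA/dt = w·dl/dt + l·dw/dt = 15·5 + 5·2 = 85 cm²/s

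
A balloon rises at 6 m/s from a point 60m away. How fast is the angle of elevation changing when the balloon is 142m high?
0.015149 rad/s

tan(θ) = y/60
sec²(θ) · dθ/dt = (1/60) · dy/dt
dθ/dt = cos²(θ)/60 · 6 = 60/(60² + 142²) · 6
dθ/dt = 0.015149 rad/s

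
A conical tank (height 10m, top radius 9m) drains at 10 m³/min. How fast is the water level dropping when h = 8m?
125/(648π) ≈ 0.0614 m/min

r/h = 9/10, so r = (9/10)h
V = (1/3)πr²h = (1/3)π((9/10)h)²h = (27/100)πh³
dV/dh = (81/100)πh²
dh/dt = (dV/dt)/(dV/dh) = -10/((81/100)π·8²) = -125/(648π) m/min
The level is dropping at 125/(648π) ≈ 0.0614 m/min.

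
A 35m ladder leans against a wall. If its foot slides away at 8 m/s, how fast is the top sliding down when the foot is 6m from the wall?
48√1189/1189 ≈ 1.392 m/s

x² + y² = 35²
2x·dx/dt + 2y·dy/dt = 0
dy/dt = -x/y · dx/dt = -6/√1189 · 8 = -48√1189/1189 m/s
The top is descending at 48√1189/1189 ≈ 1.392 m/s.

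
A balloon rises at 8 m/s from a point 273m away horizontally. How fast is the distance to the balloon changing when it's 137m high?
548√93298/46649 ≈ 3.588 m/s

z² = 273² + y²
z = √(273² + 137²) = √93298
dz/dt = y/z · dy/dt = 137/√93298 · 8 = 548√93298/46649 ≈ 3.588 m/s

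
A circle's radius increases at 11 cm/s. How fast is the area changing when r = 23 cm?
506π cm²/s

A = πr²
dA/dt = 2πr · dr/dt = 2π(23)(11) = 506π cm²/s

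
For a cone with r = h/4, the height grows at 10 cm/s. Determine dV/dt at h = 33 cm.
5445π/8 cm³/s

V = (1/3)π(h/4)²h = πh³/48
dV/dt = πh²/16 · 10
At h = 33: dV/dt = 5445π/8 cm³/s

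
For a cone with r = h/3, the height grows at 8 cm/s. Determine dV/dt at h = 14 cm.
1568π/9 cm³/s

V = (1/3)π(h/3)²h = πh³/27
dV/dt = πh²/9 · 8
At h = 14: dV/dt = 1568π/9 cm³/s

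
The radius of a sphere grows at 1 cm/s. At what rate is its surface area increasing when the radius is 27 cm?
216π cm²/s

S = 4πr²
dS/dt = dS/dr · dr/dt = 8πr · 1
At r = 27: dS/dt = 216π cm²/s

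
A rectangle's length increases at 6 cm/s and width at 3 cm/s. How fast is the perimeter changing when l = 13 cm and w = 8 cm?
18 cm/s

P = 2(l + w)
dP/dt = 2(dl/dt + dw/dt) = 2(6 + 3) = 18 cm/s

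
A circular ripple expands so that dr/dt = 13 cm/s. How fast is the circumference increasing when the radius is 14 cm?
26π cm/s

C = 2πr
dC/dt = 2π · dr/dt = 2π · 13 = 26π cm/s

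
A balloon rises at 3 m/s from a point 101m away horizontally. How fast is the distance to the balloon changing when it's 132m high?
396√1105/5525 ≈ 2.383 m/s

z² = 101² + y²
z = √(101² + 132²) = 5√1105
dz/dt = y/z · dy/dt = 132/(5√1105) · 3 = 396√1105/5525 ≈ 2.383 m/s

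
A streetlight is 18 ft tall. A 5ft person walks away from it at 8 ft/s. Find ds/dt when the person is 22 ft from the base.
40/13 ft/s

By similar triangles: 18/(x+s) = 5/s
Solving: s = 5x/13
ds/dt = 5/13 · dx/dt = 5/13 · 8 = 40/13 ft/s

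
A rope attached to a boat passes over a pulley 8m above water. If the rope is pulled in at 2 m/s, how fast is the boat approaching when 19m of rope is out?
38√33/99 ≈ 2.205 m/s

rope² = x² + 8²
x = √(19² - 8²) = 3√33
dx/dt = (rope/x) · d(rope)/dt = (19/(3√33)) · (-2) = -38√33/99 m/s
The boat approaches at 38√33/99 ≈ 2.205 m/s.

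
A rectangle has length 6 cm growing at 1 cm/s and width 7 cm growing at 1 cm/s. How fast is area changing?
13 cm²/s

A = lw
dA/dt = w·dl/dt + l·dw/dt = 7·1 + 6·1 = 13 cm²/s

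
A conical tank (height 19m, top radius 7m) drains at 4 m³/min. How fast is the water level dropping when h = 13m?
1444/(8281π) ≈ 0.05551 m/min

r/h = 7/19, so r = (7/19)h
V = (1/3)πr²h = (1/3)π((7/19)h)²h = (49/1083)πh³
dV/dh = (49/361)πh²
dh/dt = (dV/dt)/(dV/dh) = -4/((49/361)π·13²) = -1444/(8281π) m/min
The level is dropping at 1444/(8281π) ≈ 0.05551 m/min.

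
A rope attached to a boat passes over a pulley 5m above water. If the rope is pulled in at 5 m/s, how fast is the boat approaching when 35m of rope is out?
35√3/12 ≈ 5.052 m/s

rope² = x² + 5²
x = √(35² - 5²) = 20√3
dx/dt = (rope/x) · d(rope)/dt = (35/(20√3)) · (-5) = -35√3/12 m/s
The boat approaches at 35√3/12 ≈ 5.052 m/s.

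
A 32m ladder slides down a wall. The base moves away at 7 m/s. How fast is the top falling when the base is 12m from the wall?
21√55/55 ≈ 2.832 m/s

x² + y² = 32²
2x·dx/dt + 2y·dy/dt = 0
dy/dt = -x/y · dx/dt = -12/(4√55) · 7 = -21√55/55 m/s
The top is descending at 21√55/55 ≈ 2.832 m/s.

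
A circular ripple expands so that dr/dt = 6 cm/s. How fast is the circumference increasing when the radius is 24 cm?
12π cm/s

C = 2πr
dC/dt = 2π · dr/dt = 2π · 6 = 12π cm/s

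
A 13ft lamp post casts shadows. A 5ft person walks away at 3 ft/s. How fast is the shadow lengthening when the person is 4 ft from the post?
15/8 ft/s

By similar triangles: 13/(x+s) = 5/s
Solving: s = 5x/8
ds/dt = 5/8 · dx/dt = 5/8 · 3 = 15/8 ft/s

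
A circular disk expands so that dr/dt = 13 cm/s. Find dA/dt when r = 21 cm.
546π cm²/s

A = πr²
dA/dt = 2πr · dr/dt = 2π(21)(13) = 546π cm²/s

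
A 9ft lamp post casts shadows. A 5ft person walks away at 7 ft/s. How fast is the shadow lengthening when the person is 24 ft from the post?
35/4 ft/s

By similar triangles: 9/(x+s) = 5/s
Solving: s = 5x/4
ds/dt = 5/4 · dx/dt = 5/4 · 7 = 35/4 ft/s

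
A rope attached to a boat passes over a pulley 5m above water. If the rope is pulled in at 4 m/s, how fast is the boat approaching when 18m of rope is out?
72√299/299 ≈ 4.164 m/s

rope² = x² + 5²
x = √(18² - 5²) = √299
dx/dt = (rope/x) · d(rope)/dt = (18/√299) · (-4) = -72√299/299 m/s
The boat approaches at 72√299/299 ≈ 4.164 m/s.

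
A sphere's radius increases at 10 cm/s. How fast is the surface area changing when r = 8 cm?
640π cm²/s

S = 4πr²
dS/dt = dS/dr · dr/dt = 8πr · 10
At r = 8: dS/dt = 640π cm²/s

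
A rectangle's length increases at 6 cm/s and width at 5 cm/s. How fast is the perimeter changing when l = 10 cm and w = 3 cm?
22 cm/s

P = 2(l + w)
dP/dt = 2(dl/dt + dw/dt) = 2(6 + 5) = 22 cm/s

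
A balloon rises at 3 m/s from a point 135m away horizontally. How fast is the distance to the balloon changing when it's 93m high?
93√2986/2986 ≈ 1.702 m/s

z² = 135² + y²
z = √(135² + 93²) = 3√2986
dz/dt = y/z · dy/dt = 93/(3√2986) · 3 = 93√2986/2986 ≈ 1.702 m/s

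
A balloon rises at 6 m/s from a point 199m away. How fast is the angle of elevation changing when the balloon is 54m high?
0.028083 rad/s

tan(θ) = y/199
sec²(θ) · dθ/dt = (1/199) · dy/dt
dθ/dt = cos²(θ)/199 · 6 = 199/(199² + 54²) · 6
dθ/dt = 0.028083 rad/s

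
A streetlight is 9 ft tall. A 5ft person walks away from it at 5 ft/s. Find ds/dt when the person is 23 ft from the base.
25/4 ft/s

By similar triangles: 9/(x+s) = 5/s
Solving: s = 5x/4
ds/dt = 5/4 · dx/dt = 5/4 · 5 = 25/4 ft/s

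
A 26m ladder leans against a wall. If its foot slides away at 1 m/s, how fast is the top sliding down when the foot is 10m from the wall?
5/12 ≈ 0.4167 m/s

x² + y² = 26²
2x·dx/dt + 2y·dy/dt = 0
dy/dt = -x/y · dx/dt = -10/24 · 1 = -5/12 m/s
The top is descending at 5/12 ≈ 0.4167 m/s.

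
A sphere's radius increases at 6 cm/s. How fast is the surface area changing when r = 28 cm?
1344π cm²/s

S = 4πr²
dS/dt = dS/dr · dr/dt = 8πr · 6
At r = 28: dS/dt = 1344π cm²/s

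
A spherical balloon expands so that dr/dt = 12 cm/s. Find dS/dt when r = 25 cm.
2400π cm²/s

S = 4πr²
dS/dt = dS/dr · dr/dt = 8πr · 12
At r = 25: dS/dt = 2400π cm²/s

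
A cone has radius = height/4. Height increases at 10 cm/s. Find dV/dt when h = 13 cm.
845π/8 cm³/s

V = (1/3)π(h/4)²h = πh³/48
dV/dt = πh²/16 · 10
At h = 13: dV/dt = 845π/8 cm³/s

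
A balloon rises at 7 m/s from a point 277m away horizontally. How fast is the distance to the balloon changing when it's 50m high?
350√79229/79229 ≈ 1.243 m/s

z² = 277² + y²
z = √(277² + 50²) = √79229
dz/dt = y/z · dy/dt = 50/√79229 · 7 = 350√79229/79229 ≈ 1.243 m/s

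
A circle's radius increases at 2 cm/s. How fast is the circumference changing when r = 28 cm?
4π cm/s

C = 2πr
dC/dt = 2π · dr/dt = 2π · 2 = 4π cm/s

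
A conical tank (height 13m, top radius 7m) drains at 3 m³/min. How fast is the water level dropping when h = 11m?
507/(5929π) ≈ 0.02722 m/min

r/h = 7/13, so r = (7/13)h
V = (1/3)πr²h = (1/3)π((7/13)h)²h = (49/507)πh³
dV/dh = (49/169)πh²
dh/dt = (dV/dt)/(dV/dh) = -3/((49/169)π·11²) = -507/(5929π) m/min
The level is dropping at 507/(5929π) ≈ 0.02722 m/min.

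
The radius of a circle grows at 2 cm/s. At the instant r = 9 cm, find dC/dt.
4π cm/s

C = 2πr
dC/dt = 2π · dr/dt = 2π · 2 = 4π cm/s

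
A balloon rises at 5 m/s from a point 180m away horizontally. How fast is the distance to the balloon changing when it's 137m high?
685√51169/51169 ≈ 3.028 m/s

z² = 180² + y²
z = √(180² + 137²) = √51169
dz/dt = y/z · dy/dt = 137/√51169 · 5 = 685√51169/51169 ≈ 3.028 m/s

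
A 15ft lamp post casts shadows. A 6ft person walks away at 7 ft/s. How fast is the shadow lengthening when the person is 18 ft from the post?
14/3 ft/s

By similar triangles: 15/(x+s) = 6/s
Solving: s = 6x/9
ds/dt = 6/9 · dx/dt = 2/3 · 7 = 14/3 ft/s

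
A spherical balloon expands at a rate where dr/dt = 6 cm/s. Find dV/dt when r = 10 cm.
2400π cm³/s

V = (4/3)πr³
dV/dt = dV/dr · dr/dt = 4πr² · 6
At r = 10: dV/dt = 2400π cm³/s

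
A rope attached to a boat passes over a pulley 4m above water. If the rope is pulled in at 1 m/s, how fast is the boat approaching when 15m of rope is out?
15√209/209 ≈ 1.038 m/s

rope² = x² + 4²
x = √(15² - 4²) = √209
dx/dt = (rope/x) · d(rope)/dt = (15/√209) · (-1) = -15√209/209 m/s
The boat approaches at 15√209/209 ≈ 1.038 m/s.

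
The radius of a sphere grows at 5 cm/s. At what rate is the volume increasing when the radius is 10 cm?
2000π cm³/s

V = (4/3)πr³
dV/dt = dV/dr · dr/dt = 4πr² · 5
At r = 10: dV/dt = 2000π cm³/s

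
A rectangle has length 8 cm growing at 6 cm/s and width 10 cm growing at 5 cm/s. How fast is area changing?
100 cm²/s

A = lw
dA/dt = w·dl/dt + l·dw/dt = 10·6 + 8·5 = 100 cm²/s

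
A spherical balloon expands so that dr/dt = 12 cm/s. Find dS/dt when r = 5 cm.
480π cm²/s

S = 4πr²
dS/dt = dS/dr · dr/dt = 8πr · 12
At r = 5: dS/dt = 480π cm²/s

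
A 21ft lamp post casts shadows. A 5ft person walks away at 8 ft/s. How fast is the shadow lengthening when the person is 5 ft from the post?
5/2 ft/s

By similar triangles: 21/(x+s) = 5/s
Solving: s = 5x/16
ds/dt = 5/16 · dx/dt = 5/16 · 8 = 5/2 ft/s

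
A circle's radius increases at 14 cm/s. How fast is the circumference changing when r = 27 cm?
28π cm/s

C = 2πr
dC/dt = 2π · dr/dt = 2π · 14 = 28π cm/s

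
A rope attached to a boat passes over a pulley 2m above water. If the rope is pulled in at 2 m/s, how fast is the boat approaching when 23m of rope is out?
46√21/105 ≈ 2.008 m/s

rope² = x² + 2²
x = √(23² - 2²) = 5√21
dx/dt = (rope/x) · d(rope)/dt = (23/(5√21)) · (-2) = -46√21/105 m/s
The boat approaches at 46√21/105 ≈ 2.008 m/s.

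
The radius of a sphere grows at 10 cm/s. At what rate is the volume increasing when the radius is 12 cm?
5760π cm³/s

V = (4/3)πr³
dV/dt = dV/dr · dr/dt = 4πr² · 10
At r = 12: dV/dt = 5760π cm³/s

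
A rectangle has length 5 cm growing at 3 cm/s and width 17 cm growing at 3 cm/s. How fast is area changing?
66 cm²/s

A = lw
dA/dt = w·dl/dt + l·dw/dt = 17·3 + 5·3 = 66 cm²/s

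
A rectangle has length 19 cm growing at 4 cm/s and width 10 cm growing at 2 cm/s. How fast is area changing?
78 cm²/s

A = lw
dA/dt = w·dl/dt + l·dw/dt = 10·4 + 19·2 = 78 cm²/s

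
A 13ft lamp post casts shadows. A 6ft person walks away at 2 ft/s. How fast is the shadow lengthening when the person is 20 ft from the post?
12/7 ft/s

By similar triangles: 13/(x+s) = 6/s
Solving: s = 6x/7
ds/dt = 6/7 · dx/dt = 6/7 · 2 = 12/7 ft/s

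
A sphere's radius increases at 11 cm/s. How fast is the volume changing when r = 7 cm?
2156π cm³/s

V = (4/3)πr³
dV/dt = dV/dr · dr/dt = 4πr² · 11
At r = 7: dV/dt = 2156π cm³/s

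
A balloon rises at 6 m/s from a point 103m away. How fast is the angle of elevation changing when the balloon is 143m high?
0.019898 rad/s

tan(θ) = y/103
sec²(θ) · dθ/dt = (1/103) · dy/dt
dθ/dt = cos²(θ)/103 · 6 = 103/(103² + 143²) · 6
dθ/dt = 0.019898 rad/s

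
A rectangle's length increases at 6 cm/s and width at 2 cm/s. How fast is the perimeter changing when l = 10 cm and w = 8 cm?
16 cm/s

P = 2(l + w)
dP/dt = 2(dl/dt + dw/dt) = 2(6 + 2) = 16 cm/s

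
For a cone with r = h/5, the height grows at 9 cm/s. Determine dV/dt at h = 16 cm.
2304π/25 cm³/s

V = (1/3)π(h/5)²h = πh³/75
dV/dt = πh²/25 · 9
At h = 16: dV/dt = 2304π/25 cm³/s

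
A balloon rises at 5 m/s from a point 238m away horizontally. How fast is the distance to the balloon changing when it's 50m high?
125√14786/14786 ≈ 1.028 m/s

z² = 238² + y²
z = √(238² + 50²) = 2√14786
dz/dt = y/z · dy/dt = 50/(2√14786) · 5 = 125√14786/14786 ≈ 1.028 m/s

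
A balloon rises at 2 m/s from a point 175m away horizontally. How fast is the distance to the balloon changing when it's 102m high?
204√41029/41029 ≈ 1.007 m/s

z² = 175² + y²
z = √(175² + 102²) = √41029
dz/dt = y/z · dy/dt = 102/√41029 · 2 = 204√41029/41029 ≈ 1.007 m/s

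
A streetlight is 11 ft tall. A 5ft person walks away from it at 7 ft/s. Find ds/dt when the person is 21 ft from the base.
35/6 ft/s

By similar triangles: 11/(x+s) = 5/s
Solving: s = 5x/6
ds/dt = 5/6 · dx/dt = 5/6 · 7 = 35/6 ft/s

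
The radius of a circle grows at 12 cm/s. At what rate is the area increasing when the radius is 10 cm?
240π cm²/s

A = πr²
dA/dt = 2πr · dr/dt = 2π(10)(12) = 240π cm²/s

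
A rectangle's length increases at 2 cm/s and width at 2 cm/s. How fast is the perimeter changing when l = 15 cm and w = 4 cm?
8 cm/s

P = 2(l + w)
dP/dt = 2(dl/dt + dw/dt) = 2(2 + 2) = 8 cm/s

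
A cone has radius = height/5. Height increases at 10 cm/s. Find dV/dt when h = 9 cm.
162π/5 cm³/s

V = (1/3)π(h/5)²h = πh³/75
dV/dt = πh²/25 · 10
At h = 9: dV/dt = 162π/5 cm³/s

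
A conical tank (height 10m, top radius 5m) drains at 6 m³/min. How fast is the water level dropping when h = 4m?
3/(2π) ≈ 0.4775 m/min

r/h = 5/10, so r = (1/2)h
V = (1/3)πr²h = (1/3)π((1/2)h)²h = (1/12)πh³
dV/dh = (1/4)πh²
dh/dt = (dV/dt)/(dV/dh) = -6/((1/4)π·4²) = -3/(2π) m/min
The level is dropping at 3/(2π) ≈ 0.4775 m/min.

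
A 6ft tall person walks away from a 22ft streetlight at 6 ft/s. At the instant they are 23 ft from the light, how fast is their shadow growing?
9/4 ft/s

By similar triangles: 22/(x+s) = 6/s
Solving: s = 6x/16
ds/dt = 6/16 · dx/dt = 3/8 · 6 = 9/4 ft/s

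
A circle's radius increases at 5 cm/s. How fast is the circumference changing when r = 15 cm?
10π cm/s

C = 2πr
dC/dt = 2π · dr/dt = 2π · 5 = 10π cm/s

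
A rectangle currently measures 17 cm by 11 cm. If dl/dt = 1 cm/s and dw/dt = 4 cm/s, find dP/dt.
10 cm/s

P = 2(l + w)
dP/dt = 2(dl/dt + dw/dt) = 2(1 + 4) = 10 cm/s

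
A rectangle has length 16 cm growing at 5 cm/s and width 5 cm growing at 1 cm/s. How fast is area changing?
41 cm²/s

A = lw
dA/dt = w·dl/dt + l·dw/dt = 5·5 + 16·1 = 41 cm²/s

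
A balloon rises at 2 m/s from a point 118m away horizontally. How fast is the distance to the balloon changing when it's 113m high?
226√26693/26693 ≈ 1.383 m/s

z² = 118² + y²
z = √(118² + 113²) = √26693
dz/dt = y/z · dy/dt = 113/√26693 · 2 = 226√26693/26693 ≈ 1.383 m/s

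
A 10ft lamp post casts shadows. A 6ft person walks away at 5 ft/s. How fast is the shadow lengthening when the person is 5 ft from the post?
15/2 ft/s

By similar triangles: 10/(x+s) = 6/s
Solving: s = 6x/4
ds/dt = 6/4 · dx/dt = 3/2 · 5 = 15/2 ft/s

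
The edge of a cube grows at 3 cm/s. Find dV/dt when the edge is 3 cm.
81 cm³/s

V = s³
dV/dt = 3s² · ds/dt = 3·3²·3 = 81 cm³/s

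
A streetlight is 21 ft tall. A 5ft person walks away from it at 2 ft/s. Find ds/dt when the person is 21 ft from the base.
5/8 ft/s

By similar triangles: 21/(x+s) = 5/s
Solving: s = 5x/16
ds/dt = 5/16 · dx/dt = 5/16 · 2 = 5/8 ft/s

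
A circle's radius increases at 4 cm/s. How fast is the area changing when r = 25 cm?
200π cm²/s

A = πr²
dA/dt = 2πr · dr/dt = 2π(25)(4) = 200π cm²/s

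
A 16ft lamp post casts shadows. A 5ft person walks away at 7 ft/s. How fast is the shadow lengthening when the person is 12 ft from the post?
35/11 ft/s

By similar triangles: 16/(x+s) = 5/s
Solving: s = 5x/11
ds/dt = 5/11 · dx/dt = 5/11 · 7 = 35/11 ft/s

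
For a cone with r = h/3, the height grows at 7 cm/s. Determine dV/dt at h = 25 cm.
4375π/9 cm³/s

V = (1/3)π(h/3)²h = πh³/27
dV/dt = πh²/9 · 7
At h = 25: dV/dt = 4375π/9 cm³/s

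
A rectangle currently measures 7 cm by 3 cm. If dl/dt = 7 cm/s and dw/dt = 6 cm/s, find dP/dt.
26 cm/s

P = 2(l + w)
dP/dt = 2(dl/dt + dw/dt) = 2(7 + 6) = 26 cm/s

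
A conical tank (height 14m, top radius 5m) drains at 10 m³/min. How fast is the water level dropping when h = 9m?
392/(405π) ≈ 0.3081 m/min

r/h = 5/14, so r = (5/14)h
V = (1/3)πr²h = (1/3)π((5/14)h)²h = (25/588)πh³
dV/dh = (25/196)πh²
dh/dt = (dV/dt)/(dV/dh) = -10/((25/196)π·9²) = -392/(405π) m/min
The level is dropping at 392/(405π) ≈ 0.3081 m/min.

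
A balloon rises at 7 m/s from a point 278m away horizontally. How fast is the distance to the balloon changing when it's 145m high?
1015√98309/98309 ≈ 3.237 m/s

z² = 278² + y²
z = √(278² + 145²) = √98309
dz/dt = y/z · dy/dt = 145/√98309 · 7 = 1015√98309/98309 ≈ 3.237 m/s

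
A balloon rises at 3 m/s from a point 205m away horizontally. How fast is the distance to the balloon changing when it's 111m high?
333√54346/54346 ≈ 1.428 m/s

z² = 205² + y²
z = √(205² + 111²) = √54346
dz/dt = y/z · dy/dt = 111/√54346 · 3 = 333√54346/54346 ≈ 1.428 m/s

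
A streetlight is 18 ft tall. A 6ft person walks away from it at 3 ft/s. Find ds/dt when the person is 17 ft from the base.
3/2 ft/s

By similar triangles: 18/(x+s) = 6/s
Solving: s = 6x/12
ds/dt = 6/12 · dx/dt = 1/2 · 3 = 3/2 ft/s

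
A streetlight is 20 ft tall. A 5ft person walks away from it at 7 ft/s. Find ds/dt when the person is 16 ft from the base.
7/3 ft/s

By similar triangles: 20/(x+s) = 5/s
Solving: s = 5x/15
ds/dt = 5/15 · dx/dt = 1/3 · 7 = 7/3 ft/s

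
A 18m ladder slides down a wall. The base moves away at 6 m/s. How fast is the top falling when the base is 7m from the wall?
42√11/55 ≈ 2.533 m/s

x² + y² = 18²
2x·dx/dt + 2y·dy/dt = 0
dy/dt = -x/y · dx/dt = -7/(5√11) · 6 = -42√11/55 m/s
The top is descending at 42√11/55 ≈ 2.533 m/s.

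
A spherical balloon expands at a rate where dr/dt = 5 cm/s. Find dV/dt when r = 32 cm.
20480π cm³/s

V = (4/3)πr³
dV/dt = dV/dr · dr/dt = 4πr² · 5
At r = 32: dV/dt = 20480π cm³/s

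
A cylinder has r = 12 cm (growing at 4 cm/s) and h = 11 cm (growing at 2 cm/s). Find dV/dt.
1344π cm³/s

V = πr²h
dV/dt = 2πrh·dr/dt + πr²·dh/dt
= 2π(12)(11)(4) + π(12)²(2)
= 1344π cm³/s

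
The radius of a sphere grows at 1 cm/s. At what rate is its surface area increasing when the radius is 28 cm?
224π cm²/s

S = 4πr²
dS/dt = dS/dr · dr/dt = 8πr · 1
At r = 28: dS/dt = 224π cm²/s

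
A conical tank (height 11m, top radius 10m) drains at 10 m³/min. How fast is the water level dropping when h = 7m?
121/(490π) ≈ 0.0786 m/min

r/h = 10/11, so r = (10/11)h
V = (1/3)πr²h = (1/3)π((10/11)h)²h = (100/363)πh³
dV/dh = (100/121)πh²
dh/dt = (dV/dt)/(dV/dh) = -10/((100/121)π·7²) = -121/(490π) m/min
The level is dropping at 121/(490π) ≈ 0.0786 m/min.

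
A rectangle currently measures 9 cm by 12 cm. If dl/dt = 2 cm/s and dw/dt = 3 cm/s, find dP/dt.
10 cm/s

P = 2(l + w)
dP/dt = 2(dl/dt + dw/dt) = 2(2 + 3) = 10 cm/s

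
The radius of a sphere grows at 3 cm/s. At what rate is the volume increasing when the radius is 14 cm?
2352π cm³/s

V = (4/3)πr³
dV/dt = dV/dr · dr/dt = 4πr² · 3
At r = 14: dV/dt = 2352π cm³/s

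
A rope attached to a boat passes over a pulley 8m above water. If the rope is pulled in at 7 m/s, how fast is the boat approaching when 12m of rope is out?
21√5/5 ≈ 9.391 m/s

rope² = x² + 8²
x = √(12² - 8²) = 4√5
dx/dt = (rope/x) · d(rope)/dt = (12/(4√5)) · (-7) = -21√5/5 m/s
The boat approaches at 21√5/5 ≈ 9.391 m/s.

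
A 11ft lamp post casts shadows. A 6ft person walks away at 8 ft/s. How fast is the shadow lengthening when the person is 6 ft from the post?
48/5 ft/s

By similar triangles: 11/(x+s) = 6/s
Solving: s = 6x/5
ds/dt = 6/5 · dx/dt = 6/5 · 8 = 48/5 ft/s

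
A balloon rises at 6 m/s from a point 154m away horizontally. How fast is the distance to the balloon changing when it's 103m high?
618√1373/6865 ≈ 3.336 m/s

z² = 154² + y²
z = √(154² + 103²) = 5√1373
dz/dt = y/z · dy/dt = 103/(5√1373) · 6 = 618√1373/6865 ≈ 3.336 m/s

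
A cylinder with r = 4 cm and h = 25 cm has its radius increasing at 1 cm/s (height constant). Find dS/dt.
66π cm²/s

S = 2πrh + 2πr² (lateral + bases)
dS/dt = (2πh + 4πr)·dr/dt = (2π·25 + 4π·4)·1
= 66π cm²/s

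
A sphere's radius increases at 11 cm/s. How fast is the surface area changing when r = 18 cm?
1584π cm²/s

S = 4πr²
dS/dt = dS/dr · dr/dt = 8πr · 11
At r = 18: dS/dt = 1584π cm²/s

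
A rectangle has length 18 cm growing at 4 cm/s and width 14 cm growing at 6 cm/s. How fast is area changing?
164 cm²/s

A = lw
dA/dt = w·dl/dt + l·dw/dt = 14·4 + 18·6 = 164 cm²/s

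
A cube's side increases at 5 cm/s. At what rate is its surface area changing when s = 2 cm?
120 cm²/s

A = 6s²
dA/dt = 12s · ds/dt = 12·2·5 = 120 cm²/s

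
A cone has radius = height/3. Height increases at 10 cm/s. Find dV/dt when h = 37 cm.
13690π/9 cm³/s

V = (1/3)π(h/3)²h = πh³/27
dV/dt = πh²/9 · 10
At h = 37: dV/dt = 13690π/9 cm³/s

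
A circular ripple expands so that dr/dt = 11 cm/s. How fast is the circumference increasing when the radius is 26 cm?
22π cm/s

C = 2πr
dC/dt = 2π · dr/dt = 2π · 11 = 22π cm/s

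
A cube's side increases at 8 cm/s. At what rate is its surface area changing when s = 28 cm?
2688 cm²/s

A = 6s²
dA/dt = 12s · ds/dt = 12·28·8 = 2688 cm²/s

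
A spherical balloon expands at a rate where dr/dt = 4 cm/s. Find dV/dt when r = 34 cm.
18496π cm³/s

V = (4/3)πr³
dV/dt = dV/dr · dr/dt = 4πr² · 4
At r = 34: dV/dt = 18496π cm³/s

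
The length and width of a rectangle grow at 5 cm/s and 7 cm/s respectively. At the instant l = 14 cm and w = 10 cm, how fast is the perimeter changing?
24 cm/s

P = 2(l + w)
dP/dt = 2(dl/dt + dw/dt) = 2(5 + 7) = 24 cm/s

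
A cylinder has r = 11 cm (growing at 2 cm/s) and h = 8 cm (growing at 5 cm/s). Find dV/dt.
957π cm³/s

V = πr²h
dV/dt = 2πrh·dr/dt + πr²·dh/dt
= 2π(11)(8)(2) + π(11)²(5)
= 957π cm³/s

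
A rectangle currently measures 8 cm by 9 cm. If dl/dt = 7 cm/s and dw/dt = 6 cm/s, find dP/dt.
26 cm/s

P = 2(l + w)
dP/dt = 2(dl/dt + dw/dt) = 2(7 + 6) = 26 cm/s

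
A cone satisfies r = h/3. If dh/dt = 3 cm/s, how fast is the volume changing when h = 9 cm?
27π cm³/s

V = (1/3)π(h/3)²h = πh³/27
dV/dt = πh²/9 · 3
At h = 9: dV/dt = 27π cm³/s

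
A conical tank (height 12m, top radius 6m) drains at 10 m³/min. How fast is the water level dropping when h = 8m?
5/(8π) ≈ 0.1989 m/min

r/h = 6/12, so r = (1/2)h
V = (1/3)πr²h = (1/3)π((1/2)h)²h = (1/12)πh³
dV/dh = (1/4)πh²
dh/dt = (dV/dt)/(dV/dh) = -10/((1/4)π·8²) = -5/(8π) m/min
The level is dropping at 5/(8π) ≈ 0.1989 m/min.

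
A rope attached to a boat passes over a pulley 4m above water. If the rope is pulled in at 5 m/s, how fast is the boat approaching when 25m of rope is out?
125√609/609 ≈ 5.065 m/s

rope² = x² + 4²
x = √(25² - 4²) = √609
dx/dt = (rope/x) · d(rope)/dt = (25/√609) · (-5) = -125√609/609 m/s
The boat approaches at 125√609/609 ≈ 5.065 m/s.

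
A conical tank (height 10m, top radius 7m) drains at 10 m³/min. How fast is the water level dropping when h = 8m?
125/(392π) ≈ 0.1015 m/min

r/h = 7/10, so r = (7/10)h
V = (1/3)πr²h = (1/3)π((7/10)h)²h = (49/300)πh³
dV/dh = (49/100)πh²
dh/dt = (dV/dt)/(dV/dh) = -10/((49/100)π·8²) = -125/(392π) m/min
The level is dropping at 125/(392π) ≈ 0.1015 m/min.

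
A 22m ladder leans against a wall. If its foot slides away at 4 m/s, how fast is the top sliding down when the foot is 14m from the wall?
7√2/3 ≈ 3.3 m/s

x² + y² = 22²
2x·dx/dt + 2y·dy/dt = 0
dy/dt = -x/y · dx/dt = -14/(12√2) · 4 = -7√2/3 m/s
The top is descending at 7√2/3 ≈ 3.3 m/s.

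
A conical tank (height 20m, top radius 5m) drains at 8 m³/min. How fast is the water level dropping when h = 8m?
2/π ≈ 0.6366 m/min

r/h = 5/20, so r = (1/4)h
V = (1/3)πr²h = (1/3)π((1/4)h)²h = (1/48)πh³
dV/dh = (1/16)πh²
dh/dt = (dV/dt)/(dV/dh) = -8/((1/16)π·8²) = -2/π m/min
The level is dropping at 2/π ≈ 0.6366 m/min.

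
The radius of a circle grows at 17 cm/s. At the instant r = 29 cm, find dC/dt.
34π cm/s

C = 2πr
dC/dt = 2π · dr/dt = 2π · 17 = 34π cm/s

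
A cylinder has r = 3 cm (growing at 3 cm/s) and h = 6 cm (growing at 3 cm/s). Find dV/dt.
135π cm³/s

V = πr²h
dV/dt = 2πrh·dr/dt + πr²·dh/dt
= 2π(3)(6)(3) + π(3)²(3)
= 135π cm³/s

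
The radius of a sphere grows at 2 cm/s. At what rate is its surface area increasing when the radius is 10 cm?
160π cm²/s

S = 4πr²
dS/dt = dS/dr · dr/dt = 8πr · 2
At r = 10: dS/dt = 160π cm²/s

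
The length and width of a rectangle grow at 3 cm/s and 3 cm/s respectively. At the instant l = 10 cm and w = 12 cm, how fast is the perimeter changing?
12 cm/s

P = 2(l + w)
dP/dt = 2(dl/dt + dw/dt) = 2(3 + 3) = 12 cm/s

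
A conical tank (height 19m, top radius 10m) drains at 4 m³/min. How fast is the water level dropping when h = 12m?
361/(3600π) ≈ 0.03192 m/min

r/h = 10/19, so r = (10/19)h
V = (1/3)πr²h = (1/3)π((10/19)h)²h = (100/1083)πh³
dV/dh = (100/361)πh²
dh/dt = (dV/dt)/(dV/dh) = -4/((100/361)π·12²) = -361/(3600π) m/min
The level is dropping at 361/(3600π) ≈ 0.03192 m/min.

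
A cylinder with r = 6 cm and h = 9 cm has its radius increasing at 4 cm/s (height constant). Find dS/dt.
168π cm²/s

S = 2πrh + 2πr² (lateral + bases)
dS/dt = (2πh + 4πr)·dr/dt = (2π·9 + 4π·6)·4
= 168π cm²/s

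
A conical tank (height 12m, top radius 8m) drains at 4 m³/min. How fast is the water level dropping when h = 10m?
9/(100π) ≈ 0.02865 m/min

r/h = 8/12, so r = (2/3)h
V = (1/3)πr²h = (1/3)π((2/3)h)²h = (4/27)πh³
dV/dh = (4/9)πh²
dh/dt = (dV/dt)/(dV/dh) = -4/((4/9)π·10²) = -9/(100π) m/min
The level is dropping at 9/(100π) ≈ 0.02865 m/min.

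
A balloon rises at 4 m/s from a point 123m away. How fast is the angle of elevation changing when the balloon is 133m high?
0.014992 rad/s

tan(θ) = y/123
sec²(θ) · dθ/dt = (1/123) · dy/dt
dθ/dt = cos²(θ)/123 · 4 = 123/(123² + 133²) · 4
dθ/dt = 0.014992 rad/s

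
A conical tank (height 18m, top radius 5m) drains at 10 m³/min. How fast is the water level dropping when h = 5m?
648/(125π) ≈ 1.65 m/min

r/h = 5/18, so r = (5/18)h
V = (1/3)πr²h = (1/3)π((5/18)h)²h = (25/972)πh³
dV/dh = (25/324)πh²
dh/dt = (dV/dt)/(dV/dh) = -10/((25/324)π·5²) = -648/(125π) m/min
The level is dropping at 648/(125π) ≈ 1.65 m/min.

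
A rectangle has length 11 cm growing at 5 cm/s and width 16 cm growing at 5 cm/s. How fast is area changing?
135 cm²/s

A = lw
dA/dt = w·dl/dt + l·dw/dt = 16·5 + 11·5 = 135 cm²/s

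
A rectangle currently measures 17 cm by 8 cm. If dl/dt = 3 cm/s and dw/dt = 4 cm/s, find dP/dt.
14 cm/s

P = 2(l + w)
dP/dt = 2(dl/dt + dw/dt) = 2(3 + 4) = 14 cm/s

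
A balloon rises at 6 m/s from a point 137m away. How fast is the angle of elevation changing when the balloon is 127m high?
0.023554 rad/s

tan(θ) = y/137
sec²(θ) · dθ/dt = (1/137) · dy/dt
dθ/dt = cos²(θ)/137 · 6 = 137/(137² + 127²) · 6
dθ/dt = 0.023554 rad/s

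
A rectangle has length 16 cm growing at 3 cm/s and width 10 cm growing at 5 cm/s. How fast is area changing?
110 cm²/s

A = lw
dA/dt = w·dl/dt + l·dw/dt = 10·3 + 16·5 = 110 cm²/s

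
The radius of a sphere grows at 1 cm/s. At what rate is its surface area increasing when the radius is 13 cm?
104π cm²/s

S = 4πr²
dS/dt = dS/dr · dr/dt = 8πr · 1
At r = 13: dS/dt = 104π cm²/s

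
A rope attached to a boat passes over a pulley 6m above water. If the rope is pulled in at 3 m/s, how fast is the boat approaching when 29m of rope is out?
87√805/805 ≈ 3.066 m/s

rope² = x² + 6²
x = √(29² - 6²) = √805
dx/dt = (rope/x) · d(rope)/dt = (29/√805) · (-3) = -87√805/805 m/s
The boat approaches at 87√805/805 ≈ 3.066 m/s.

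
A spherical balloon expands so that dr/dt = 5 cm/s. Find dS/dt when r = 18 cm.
720π cm²/s

S = 4πr²
dS/dt = dS/dr · dr/dt = 8πr · 5
At r = 18: dS/dt = 720π cm²/s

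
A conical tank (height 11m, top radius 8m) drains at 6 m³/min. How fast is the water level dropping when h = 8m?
363/(2048π) ≈ 0.05642 m/min

r/h = 8/11, so r = (8/11)h
V = (1/3)πr²h = (1/3)π((8/11)h)²h = (64/363)πh³
dV/dh = (64/121)πh²
dh/dt = (dV/dt)/(dV/dh) = -6/((64/121)π·8²) = -363/(2048π) m/min
The level is dropping at 363/(2048π) ≈ 0.05642 m/min.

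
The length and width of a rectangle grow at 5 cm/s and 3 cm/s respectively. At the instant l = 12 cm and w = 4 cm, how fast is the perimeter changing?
16 cm/s

P = 2(l + w)
dP/dt = 2(dl/dt + dw/dt) = 2(5 + 3) = 16 cm/s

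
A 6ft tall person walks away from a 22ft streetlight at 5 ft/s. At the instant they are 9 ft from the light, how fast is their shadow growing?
15/8 ft/s

By similar triangles: 22/(x+s) = 6/s
Solving: s = 6x/16
ds/dt = 6/16 · dx/dt = 3/8 · 5 = 15/8 ft/s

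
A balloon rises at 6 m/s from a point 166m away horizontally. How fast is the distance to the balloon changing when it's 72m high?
216√8185/8185 ≈ 2.388 m/s

z² = 166² + y²
z = √(166² + 72²) = 2√8185
dz/dt = y/z · dy/dt = 72/(2√8185) · 6 = 216√8185/8185 ≈ 2.388 m/s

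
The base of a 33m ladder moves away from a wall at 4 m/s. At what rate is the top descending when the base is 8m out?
32√41/205 ≈ 0.9995 m/s

x² + y² = 33²
2x·dx/dt + 2y·dy/dt = 0
dy/dt = -x/y · dx/dt = -8/(5√41) · 4 = -32√41/205 m/s
The top is descending at 32√41/205 ≈ 0.9995 m/s.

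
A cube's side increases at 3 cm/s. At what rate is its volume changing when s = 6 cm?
324 cm³/s

V = s³
dV/dt = 3s² · ds/dt = 3·6²·3 = 324 cm³/s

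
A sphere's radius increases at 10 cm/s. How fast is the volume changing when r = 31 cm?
38440π cm³/s

V = (4/3)πr³
dV/dt = dV/dr · dr/dt = 4πr² · 10
At r = 31: dV/dt = 38440π cm³/s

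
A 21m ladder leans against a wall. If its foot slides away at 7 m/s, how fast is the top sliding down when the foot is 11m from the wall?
77√5/40 ≈ 4.304 m/s

x² + y² = 21²
2x·dx/dt + 2y·dy/dt = 0
dy/dt = -x/y · dx/dt = -11/(8√5) · 7 = -77√5/40 m/s
The top is descending at 77√5/40 ≈ 4.304 m/s.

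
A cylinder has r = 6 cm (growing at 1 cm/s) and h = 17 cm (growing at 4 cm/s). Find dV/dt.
348π cm³/s

V = πr²h
dV/dt = 2πrh·dr/dt + πr²·dh/dt
= 2π(6)(17)(1) + π(6)²(4)
= 348π cm³/s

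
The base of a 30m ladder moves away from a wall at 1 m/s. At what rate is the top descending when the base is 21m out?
7√51/51 ≈ 0.9802 m/s

x² + y² = 30²
2x·dx/dt + 2y·dy/dt = 0
dy/dt = -x/y · dx/dt = -21/(3√51) · 1 = -7√51/51 m/s
The top is descending at 7√51/51 ≈ 0.9802 m/s.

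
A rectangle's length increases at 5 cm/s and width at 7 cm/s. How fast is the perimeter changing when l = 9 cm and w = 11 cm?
24 cm/s

P = 2(l + w)
dP/dt = 2(dl/dt + dw/dt) = 2(5 + 7) = 24 cm/s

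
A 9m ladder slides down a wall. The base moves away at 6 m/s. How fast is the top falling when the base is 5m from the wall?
15√14/14 ≈ 4.009 m/s

x² + y² = 9²
2x·dx/dt + 2y·dy/dt = 0
dy/dt = -x/y · dx/dt = -5/(2√14) · 6 = -15√14/14 m/s
The top is descending at 15√14/14 ≈ 4.009 m/s.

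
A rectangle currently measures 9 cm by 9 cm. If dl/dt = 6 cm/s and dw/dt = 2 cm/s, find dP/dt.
16 cm/s

P = 2(l + w)
dP/dt = 2(dl/dt + dw/dt) = 2(6 + 2) = 16 cm/s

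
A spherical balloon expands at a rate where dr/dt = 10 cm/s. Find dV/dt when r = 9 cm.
3240π cm³/s

V = (4/3)πr³
dV/dt = dV/dr · dr/dt = 4πr² · 10
At r = 9: dV/dt = 3240π cm³/s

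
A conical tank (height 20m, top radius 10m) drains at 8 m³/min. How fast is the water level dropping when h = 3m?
32/(9π) ≈ 1.132 m/min

r/h = 10/20, so r = (1/2)h
V = (1/3)πr²h = (1/3)π((1/2)h)²h = (1/12)πh³
dV/dh = (1/4)πh²
dh/dt = (dV/dt)/(dV/dh) = -8/((1/4)π·3²) = -32/(9π) m/min
The level is dropping at 32/(9π) ≈ 1.132 m/min.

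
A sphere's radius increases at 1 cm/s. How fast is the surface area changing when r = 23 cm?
184π cm²/s

S = 4πr²
dS/dt = dS/dr · dr/dt = 8πr · 1
At r = 23: dS/dt = 184π cm²/s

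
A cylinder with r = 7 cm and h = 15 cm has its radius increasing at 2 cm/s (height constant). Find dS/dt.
116π cm²/s

S = 2πrh + 2πr² (lateral + bases)
dS/dt = (2πh + 4πr)·dr/dt = (2π·15 + 4π·7)·2
= 116π cm²/s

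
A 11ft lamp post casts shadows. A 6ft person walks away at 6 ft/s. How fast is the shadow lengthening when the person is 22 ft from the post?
36/5 ft/s

By similar triangles: 11/(x+s) = 6/s
Solving: s = 6x/5
ds/dt = 6/5 · dx/dt = 6/5 · 6 = 36/5 ft/s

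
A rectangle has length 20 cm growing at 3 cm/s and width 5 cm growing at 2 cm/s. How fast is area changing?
55 cm²/s

A = lw
dA/dt = w·dl/dt + l·dw/dt = 5·3 + 20·2 = 55 cm²/s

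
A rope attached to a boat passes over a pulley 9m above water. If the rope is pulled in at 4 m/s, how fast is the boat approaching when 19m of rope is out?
19√70/35 ≈ 4.542 m/s

rope² = x² + 9²
x = √(19² - 9²) = 2√70
dx/dt = (rope/x) · d(rope)/dt = (19/(2√70)) · (-4) = -19√70/35 m/s
The boat approaches at 19√70/35 ≈ 4.542 m/s.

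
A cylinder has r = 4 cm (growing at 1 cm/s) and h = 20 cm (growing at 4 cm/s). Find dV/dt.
224π cm³/s

V = πr²h
dV/dt = 2πrh·dr/dt + πr²·dh/dt
= 2π(4)(20)(1) + π(4)²(4)
= 224π cm³/s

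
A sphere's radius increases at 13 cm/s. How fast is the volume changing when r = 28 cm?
40768π cm³/s

V = (4/3)πr³
dV/dt = dV/dr · dr/dt = 4πr² · 13
At r = 28: dV/dt = 40768π cm³/s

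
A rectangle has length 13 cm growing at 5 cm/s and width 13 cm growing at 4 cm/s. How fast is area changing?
117 cm²/s

A = lw
dA/dt = w·dl/dt + l·dw/dt = 13·5 + 13·4 = 117 cm²/s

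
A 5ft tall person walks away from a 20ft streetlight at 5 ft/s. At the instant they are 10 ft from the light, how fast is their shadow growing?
5/3 ft/s

By similar triangles: 20/(x+s) = 5/s
Solving: s = 5x/15
ds/dt = 5/15 · dx/dt = 1/3 · 5 = 5/3 ft/s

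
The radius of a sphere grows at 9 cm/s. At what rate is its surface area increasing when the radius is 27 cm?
1944π cm²/s

S = 4πr²
dS/dt = dS/dr · dr/dt = 8πr · 9
At r = 27: dS/dt = 1944π cm²/s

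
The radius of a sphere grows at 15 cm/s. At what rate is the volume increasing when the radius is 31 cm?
57660π cm³/s

V = (4/3)πr³
dV/dt = dV/dr · dr/dt = 4πr² · 15
At r = 31: dV/dt = 57660π cm³/s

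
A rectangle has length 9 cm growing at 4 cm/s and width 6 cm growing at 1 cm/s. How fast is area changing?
33 cm²/s

A = lw
dA/dt = w·dl/dt + l·dw/dt = 6·4 + 9·1 = 33 cm²/s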